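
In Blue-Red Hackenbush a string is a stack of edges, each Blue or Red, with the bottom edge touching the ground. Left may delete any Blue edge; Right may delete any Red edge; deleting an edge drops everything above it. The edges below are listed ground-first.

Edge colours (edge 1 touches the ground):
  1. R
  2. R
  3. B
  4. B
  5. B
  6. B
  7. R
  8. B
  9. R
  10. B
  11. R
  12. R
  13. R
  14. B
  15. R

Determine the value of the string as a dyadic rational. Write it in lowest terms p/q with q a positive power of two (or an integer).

R: Left { · }, Right { 0 } → simplest -1
RR: Left { · }, Right { -1; 0 } → simplest -2
RRB: Left { -2 }, Right { -1; 0 } → simplest -3/2
RRBB: Left { -2; -3/2 }, Right { -1; 0 } → simplest -5/4
RRBBB: Left { -2; -3/2; -5/4 }, Right { -1; 0 } → simplest -9/8
RRBBBB: Left { -2; -3/2; -5/4; -9/8 }, Right { -1; 0 } → simplest -17/16
RRBBBBR: Left { -2; -3/2; -5/4; -9/8 }, Right { -17/16; -1; 0 } → simplest -35/32
RRBBBBRB: Left { -2; -3/2; -5/4; -9/8; -35/32 }, Right { -17/16; -1; 0 } → simplest -69/64
RRBBBBRBR: Left { -2; -3/2; -5/4; -9/8; -35/32 }, Right { -69/64; -17/16; -1; 0 } → simplest -139/128
RRBBBBRBRB: Left { -2; -3/2; -5/4; -9/8; -35/32; -139/128 }, Right { -69/64; -17/16; -1; 0 } → simplest -277/256
RRBBBBRBRBR: Left { -2; -3/2; -5/4; -9/8; -35/32; -139/128 }, Right { -277/256; -69/64; -17/16; -1; 0 } → simplest -555/512
RRBBBBRBRBRR: Left { -2; -3/2; -5/4; -9/8; -35/32; -139/128 }, Right { -555/512; -277/256; -69/64; -17/16; -1; 0 } → simplest -1111/1024
RRBBBBRBRBRRR: Left { -2; -3/2; -5/4; -9/8; -35/32; -139/128 }, Right { -1111/1024; -555/512; -277/256; -69/64; -17/16; -1; 0 } → simplest -2223/2048
RRBBBBRBRBRRRB: Left { -2; -3/2; -5/4; -9/8; -35/32; -139/128; -2223/2048 }, Right { -1111/1024; -555/512; -277/256; -69/64; -17/16; -1; 0 } → simplest -4445/4096
RRBBBBRBRBRRRBR: Left { -2; -3/2; -5/4; -9/8; -35/32; -139/128; -2223/2048 }, Right { -4445/4096; -1111/1024; -555/512; -277/256; -69/64; -17/16; -1; 0 } → simplest -8891/8192

-8891/8192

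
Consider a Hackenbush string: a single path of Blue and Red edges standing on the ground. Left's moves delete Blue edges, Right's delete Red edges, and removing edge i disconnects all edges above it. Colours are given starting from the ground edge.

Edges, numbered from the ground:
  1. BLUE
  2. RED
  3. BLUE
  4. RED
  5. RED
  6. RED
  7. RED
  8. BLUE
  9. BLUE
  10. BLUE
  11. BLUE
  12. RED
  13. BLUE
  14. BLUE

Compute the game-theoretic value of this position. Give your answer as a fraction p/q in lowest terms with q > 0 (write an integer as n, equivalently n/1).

step 1: add BLUE to get B; options L={ 0 } R={ ∅ } -> 1
step 2: add RED to get BR; options L={ 0 } R={ 1 } -> 1/2
step 3: add BLUE to get BRB; options L={ 0 1/2 } R={ 1 } -> 3/4
step 4: add RED to get BRBR; options L={ 0 1/2 } R={ 3/4 1 } -> 5/8
step 5: add RED to get BRBRR; options L={ 0 1/2 } R={ 5/8 3/4 1 } -> 9/16
step 6: add RED to get BRBRRR; options L={ 0 1/2 } R={ 9/16 5/8 3/4 1 } -> 17/32
step 7: add RED to get BRBRRRR; options L={ 0 1/2 } R={ 17/32 9/16 5/8 3/4 1 } -> 33/64
step 8: add BLUE to get BRBRRRRB; options L={ 0 1/2 33/64 } R={ 17/32 9/16 5/8 3/4 1 } -> 67/128
step 9: add BLUE to get BRBRRRRBB; options L={ 0 1/2 33/64 67/128 } R={ 17/32 9/16 5/8 3/4 1 } -> 135/256
step 10: add BLUE to get BRBRRRRBBB; options L={ 0 1/2 33/64 67/128 135/256 } R={ 17/32 9/16 5/8 3/4 1 } -> 271/512
step 11: add BLUE to get BRBRRRRBBBB; options L={ 0 1/2 33/64 67/128 135/256 271/512 } R={ 17/32 9/16 5/8 3/4 1 } -> 543/1024
step 12: add RED to get BRBRRRRBBBBR; options L={ 0 1/2 33/64 67/128 135/256 271/512 } R={ 543/1024 17/32 9/16 5/8 3/4 1 } -> 1085/2048
step 13: add BLUE to get BRBRRRRBBBBRB; options L={ 0 1/2 33/64 67/128 135/256 271/512 1085/2048 } R={ 543/1024 17/32 9/16 5/8 3/4 1 } -> 2171/4096
step 14: add BLUE to get BRBRRRRBBBBRBB; options L={ 0 1/2 33/64 67/128 135/256 271/512 1085/2048 2171/4096 } R={ 543/1024 17/32 9/16 5/8 3/4 1 } -> 4343/8192

4343/8192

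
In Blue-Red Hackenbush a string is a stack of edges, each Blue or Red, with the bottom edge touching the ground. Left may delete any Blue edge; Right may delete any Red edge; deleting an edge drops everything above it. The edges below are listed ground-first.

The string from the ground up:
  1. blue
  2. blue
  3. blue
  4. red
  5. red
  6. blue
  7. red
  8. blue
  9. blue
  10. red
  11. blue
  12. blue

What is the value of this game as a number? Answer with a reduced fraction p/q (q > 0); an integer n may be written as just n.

step 1: add blue to get b; options L={ 0 } R={ (no moves) } so 1
step 2: add blue to get bb; options L={ 0 1 } R={ (no moves) } so 2
step 3: add blue to get bbb; options L={ 0 1 2 } R={ (no moves) } so 3
step 4: add red to get bbbr; options L={ 0 1 2 } R={ 3 } so 5/2
step 5: add red to get bbbrr; options L={ 0 1 2 } R={ 5/2 3 } so 9/4
step 6: add blue to get bbbrrb; options L={ 0 1 2 9/4 } R={ 5/2 3 } so 19/8
step 7: add red to get bbbrrbr; options L={ 0 1 2 9/4 } R={ 19/8 5/2 3 } so 37/16
step 8: add blue to get bbbrrbrb; options L={ 0 1 2 9/4 37/16 } R={ 19/8 5/2 3 } so 75/32
step 9: add blue to get bbbrrbrbb; options L={ 0 1 2 9/4 37/16 75/32 } R={ 19/8 5/2 3 } so 151/64
step 10: add red to get bbbrrbrbbr; options L={ 0 1 2 9/4 37/16 75/32 } R={ 151/64 19/8 5/2 3 } so 301/128
step 11: add blue to get bbbrrbrbbrb; options L={ 0 1 2 9/4 37/16 75/32 301/128 } R={ 151/64 19/8 5/2 3 } so 603/256
step 12: add blue to get bbbrrbrbbrbb; options L={ 0 1 2 9/4 37/16 75/32 301/128 603/256 } R={ 151/64 19/8 5/2 3 } so 1207/512

1207/512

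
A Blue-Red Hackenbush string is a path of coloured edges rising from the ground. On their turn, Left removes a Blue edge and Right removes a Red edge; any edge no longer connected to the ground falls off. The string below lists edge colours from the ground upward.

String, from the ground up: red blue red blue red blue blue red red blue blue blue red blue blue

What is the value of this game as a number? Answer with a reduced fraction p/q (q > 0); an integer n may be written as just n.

Prefix values for red blue red blue red blue blue red red blue blue blue red blue blue via {L|R} + simplicity:
step 1: add red to get r; options L={ ∅ } R={ 0 } ⇒ -1
step 2: add blue to get rb; options L={ -1 } R={ 0 } ⇒ -1/2
step 3: add red to get rbr; options L={ -1 } R={ -1/2; 0 } ⇒ -3/4
step 4: add blue to get rbrb; options L={ -1; -3/4 } R={ -1/2; 0 } ⇒ -5/8
step 5: add red to get rbrbr; options L={ -1; -3/4 } R={ -5/8; -1/2; 0 } ⇒ -11/16
step 6: add blue to get rbrbrb; options L={ -1; -3/4; -11/16 } R={ -5/8; -1/2; 0 } ⇒ -21/32
step 7: add blue to get rbrbrbb; options L={ -1; -3/4; -11/16; -21/32 } R={ -5/8; -1/2; 0 } ⇒ -41/64
step 8: add red to get rbrbrbbr; options L={ -1; -3/4; -11/16; -21/32 } R={ -41/64; -5/8; -1/2; 0 } ⇒ -83/128
step 9: add red to get rbrbrbbrr; options L={ -1; -3/4; -11/16; -21/32 } R={ -83/128; -41/64; -5/8; -1/2; 0 } ⇒ -167/256
step 10: add blue to get rbrbrbbrrb; options L={ -1; -3/4; -11/16; -21/32; -167/256 } R={ -83/128; -41/64; -5/8; -1/2; 0 } ⇒ -333/512
step 11: add blue to get rbrbrbbrrbb; options L={ -1; -3/4; -11/16; -21/32; -167/256; -333/512 } R={ -83/128; -41/64; -5/8; -1/2; 0 } ⇒ -665/1024
step 12: add blue to get rbrbrbbrrbbb; options L={ -1; -3/4; -11/16; -21/32; -167/256; -333/512; -665/1024 } R={ -83/128; -41/64; -5/8; -1/2; 0 } ⇒ -1329/2048
step 13: add red to get rbrbrbbrrbbbr; options L={ -1; -3/4; -11/16; -21/32; -167/256; -333/512; -665/1024 } R={ -1329/2048; -83/128; -41/64; -5/8; -1/2; 0 } ⇒ -2659/4096
step 14: add blue to get rbrbrbbrrbbbrb; options L={ -1; -3/4; -11/16; -21/32; -167/256; -333/512; -665/1024; -2659/4096 } R={ -1329/2048; -83/128; -41/64; -5/8; -1/2; 0 } ⇒ -5317/8192
step 15: add blue to get rbrbrbbrrbbbrbb; options L={ -1; -3/4; -11/16; -21/32; -167/256; -333/512; -665/1024; -2659/4096; -5317/8192 } R={ -1329/2048; -83/128; -41/64; -5/8; -1/2; 0 } ⇒ -10633/16384

-10633/16384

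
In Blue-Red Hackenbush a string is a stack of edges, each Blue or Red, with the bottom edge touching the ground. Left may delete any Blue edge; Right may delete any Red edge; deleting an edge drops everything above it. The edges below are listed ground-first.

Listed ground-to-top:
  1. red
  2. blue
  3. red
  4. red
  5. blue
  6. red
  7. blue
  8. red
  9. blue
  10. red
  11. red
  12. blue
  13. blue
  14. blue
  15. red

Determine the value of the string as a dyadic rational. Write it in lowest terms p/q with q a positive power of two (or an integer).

-13667/16384

step 1: add red to get r; options L={  } R={ 0 } -> -1
step 2: add blue to get rb; options L={ -1 } R={ 0 } -> -1/2
step 3: add red to get rbr; options L={ -1 } R={ -1/2, 0 } -> -3/4
step 4: add red to get rbrr; options L={ -1 } R={ -3/4, -1/2, 0 } -> -7/8
step 5: add blue to get rbrrb; options L={ -1, -7/8 } R={ -3/4, -1/2, 0 } -> -13/16
step 6: add red to get rbrrbr; options L={ -1, -7/8 } R={ -13/16, -3/4, -1/2, 0 } -> -27/32
step 7: add blue to get rbrrbrb; options L={ -1, -7/8, -27/32 } R={ -13/16, -3/4, -1/2, 0 } -> -53/64
step 8: add red to get rbrrbrbr; options L={ -1, -7/8, -27/32 } R={ -53/64, -13/16, -3/4, -1/2, 0 } -> -107/128
step 9: add blue to get rbrrbrbrb; options L={ -1, -7/8, -27/32, -107/128 } R={ -53/64, -13/16, -3/4, -1/2, 0 } -> -213/256
step 10: add red to get rbrrbrbrbr; options L={ -1, -7/8, -27/32, -107/128 } R={ -213/256, -53/64, -13/16, -3/4, -1/2, 0 } -> -427/512
step 11: add red to get rbrrbrbrbrr; options L={ -1, -7/8, -27/32, -107/128 } R={ -427/512, -213/256, -53/64, -13/16, -3/4, -1/2, 0 } -> -855/1024
step 12: add blue to get rbrrbrbrbrrb; options L={ -1, -7/8, -27/32, -107/128, -855/1024 } R={ -427/512, -213/256, -53/64, -13/16, -3/4, -1/2, 0 } -> -1709/2048
step 13: add blue to get rbrrbrbrbrrbb; options L={ -1, -7/8, -27/32, -107/128, -855/1024, -1709/2048 } R={ -427/512, -213/256, -53/64, -13/16, -3/4, -1/2, 0 } -> -3417/4096
step 14: add blue to get rbrrbrbrbrrbbb; options L={ -1, -7/8, -27/32, -107/128, -855/1024, -1709/2048, -3417/4096 } R={ -427/512, -213/256, -53/64, -13/16, -3/4, -1/2, 0 } -> -6833/8192
step 15: add red to get rbrrbrbrbrrbbbr; options L={ -1, -7/8, -27/32, -107/128, -855/1024, -1709/2048, -3417/4096 } R={ -6833/8192, -427/512, -213/256, -53/64, -13/16, -3/4, -1/2, 0 } -> -13667/16384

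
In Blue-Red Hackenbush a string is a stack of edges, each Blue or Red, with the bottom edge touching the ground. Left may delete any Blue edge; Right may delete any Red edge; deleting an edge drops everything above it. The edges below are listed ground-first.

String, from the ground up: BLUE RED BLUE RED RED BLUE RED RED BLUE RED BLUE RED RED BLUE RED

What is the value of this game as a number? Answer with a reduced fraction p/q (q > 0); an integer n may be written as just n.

9381/16384

Prefix values for BLUE RED BLUE RED RED BLUE RED RED BLUE RED BLUE RED RED BLUE RED via {L|R} + simplicity:
G_1 [B]  L=[0]  R=[none]  so 1
G_2 [BR]  L=[0]  R=[1]  so 1/2
G_3 [BRB]  L=[0, 1/2]  R=[1]  so 3/4
G_4 [BRBR]  L=[0, 1/2]  R=[3/4, 1]  so 5/8
G_5 [BRBRR]  L=[0, 1/2]  R=[5/8, 3/4, 1]  so 9/16
G_6 [BRBRRB]  L=[0, 1/2, 9/16]  R=[5/8, 3/4, 1]  so 19/32
G_7 [BRBRRBR]  L=[0, 1/2, 9/16]  R=[19/32, 5/8, 3/4, 1]  so 37/64
G_8 [BRBRRBRR]  L=[0, 1/2, 9/16]  R=[37/64, 19/32, 5/8, 3/4, 1]  so 73/128
G_9 [BRBRRBRRB]  L=[0, 1/2, 9/16, 73/128]  R=[37/64, 19/32, 5/8, 3/4, 1]  so 147/256
G_10 [BRBRRBRRBR]  L=[0, 1/2, 9/16, 73/128]  R=[147/256, 37/64, 19/32, 5/8, 3/4, 1]  so 293/512
G_11 [BRBRRBRRBRB]  L=[0, 1/2, 9/16, 73/128, 293/512]  R=[147/256, 37/64, 19/32, 5/8, 3/4, 1]  so 587/1024
G_12 [BRBRRBRRBRBR]  L=[0, 1/2, 9/16, 73/128, 293/512]  R=[587/1024, 147/256, 37/64, 19/32, 5/8, 3/4, 1]  so 1173/2048
G_13 [BRBRRBRRBRBRR]  L=[0, 1/2, 9/16, 73/128, 293/512]  R=[1173/2048, 587/1024, 147/256, 37/64, 19/32, 5/8, 3/4, 1]  so 2345/4096
G_14 [BRBRRBRRBRBRRB]  L=[0, 1/2, 9/16, 73/128, 293/512, 2345/4096]  R=[1173/2048, 587/1024, 147/256, 37/64, 19/32, 5/8, 3/4, 1]  so 4691/8192
G_15 [BRBRRBRRBRBRRBR]  L=[0, 1/2, 9/16, 73/128, 293/512, 2345/4096]  R=[4691/8192, 1173/2048, 587/1024, 147/256, 37/64, 19/32, 5/8, 3/4, 1]  so 9381/16384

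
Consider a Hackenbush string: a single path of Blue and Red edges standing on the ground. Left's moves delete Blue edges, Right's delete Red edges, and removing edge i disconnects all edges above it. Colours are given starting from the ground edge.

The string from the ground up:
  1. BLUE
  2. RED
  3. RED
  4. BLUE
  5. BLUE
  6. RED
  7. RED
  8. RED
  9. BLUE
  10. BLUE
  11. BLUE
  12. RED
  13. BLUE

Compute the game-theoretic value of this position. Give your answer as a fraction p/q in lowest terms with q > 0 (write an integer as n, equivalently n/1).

B: Left { 0 }, Right { — } ⇒ simplest 1
BR: Left { 0 }, Right { 1 } ⇒ simplest 1/2
BRR: Left { 0 }, Right { 1/2,1 } ⇒ simplest 1/4
BRRB: Left { 0,1/4 }, Right { 1/2,1 } ⇒ simplest 3/8
BRRBB: Left { 0,1/4,3/8 }, Right { 1/2,1 } ⇒ simplest 7/16
BRRBBR: Left { 0,1/4,3/8 }, Right { 7/16,1/2,1 } ⇒ simplest 13/32
BRRBBRR: Left { 0,1/4,3/8 }, Right { 13/32,7/16,1/2,1 } ⇒ simplest 25/64
BRRBBRRR: Left { 0,1/4,3/8 }, Right { 25/64,13/32,7/16,1/2,1 } ⇒ simplest 49/128
BRRBBRRRB: Left { 0,1/4,3/8,49/128 }, Right { 25/64,13/32,7/16,1/2,1 } ⇒ simplest 99/256
BRRBBRRRBB: Left { 0,1/4,3/8,49/128,99/256 }, Right { 25/64,13/32,7/16,1/2,1 } ⇒ simplest 199/512
BRRBBRRRBBB: Left { 0,1/4,3/8,49/128,99/256,199/512 }, Right { 25/64,13/32,7/16,1/2,1 } ⇒ simplest 399/1024
BRRBBRRRBBBR: Left { 0,1/4,3/8,49/128,99/256,199/512 }, Right { 399/1024,25/64,13/32,7/16,1/2,1 } ⇒ simplest 797/2048
BRRBBRRRBBBRB: Left { 0,1/4,3/8,49/128,99/256,199/512,797/2048 }, Right { 399/1024,25/64,13/32,7/16,1/2,1 } ⇒ simplest 1595/4096

1595/4096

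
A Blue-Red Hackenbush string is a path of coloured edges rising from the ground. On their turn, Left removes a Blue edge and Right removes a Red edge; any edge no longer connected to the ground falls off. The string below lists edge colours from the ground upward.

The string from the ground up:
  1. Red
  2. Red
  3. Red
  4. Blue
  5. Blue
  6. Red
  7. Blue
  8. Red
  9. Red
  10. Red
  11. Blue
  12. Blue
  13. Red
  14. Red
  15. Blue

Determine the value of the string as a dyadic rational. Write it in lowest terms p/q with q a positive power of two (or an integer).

step 1: add Red to get R; options L={ · } R={ 0 } ⇒ -1
step 2: add Red to get RR; options L={ · } R={ -1 0 } ⇒ -2
step 3: add Red to get RRR; options L={ · } R={ -2 -1 0 } ⇒ -3
step 4: add Blue to get RRRB; options L={ -3 } R={ -2 -1 0 } ⇒ -5/2
step 5: add Blue to get RRRBB; options L={ -3 -5/2 } R={ -2 -1 0 } ⇒ -9/4
step 6: add Red to get RRRBBR; options L={ -3 -5/2 } R={ -9/4 -2 -1 0 } ⇒ -19/8
step 7: add Blue to get RRRBBRB; options L={ -3 -5/2 -19/8 } R={ -9/4 -2 -1 0 } ⇒ -37/16
step 8: add Red to get RRRBBRBR; options L={ -3 -5/2 -19/8 } R={ -37/16 -9/4 -2 -1 0 } ⇒ -75/32
step 9: add Red to get RRRBBRBRR; options L={ -3 -5/2 -19/8 } R={ -75/32 -37/16 -9/4 -2 -1 0 } ⇒ -151/64
step 10: add Red to get RRRBBRBRRR; options L={ -3 -5/2 -19/8 } R={ -151/64 -75/32 -37/16 -9/4 -2 -1 0 } ⇒ -303/128
step 11: add Blue to get RRRBBRBRRRB; options L={ -3 -5/2 -19/8 -303/128 } R={ -151/64 -75/32 -37/16 -9/4 -2 -1 0 } ⇒ -605/256
step 12: add Blue to get RRRBBRBRRRBB; options L={ -3 -5/2 -19/8 -303/128 -605/256 } R={ -151/64 -75/32 -37/16 -9/4 -2 -1 0 } ⇒ -1209/512
step 13: add Red to get RRRBBRBRRRBBR; options L={ -3 -5/2 -19/8 -303/128 -605/256 } R={ -1209/512 -151/64 -75/32 -37/16 -9/4 -2 -1 0 } ⇒ -2419/1024
step 14: add Red to get RRRBBRBRRRBBRR; options L={ -3 -5/2 -19/8 -303/128 -605/256 } R={ -2419/1024 -1209/512 -151/64 -75/32 -37/16 -9/4 -2 -1 0 } ⇒ -4839/2048
step 15: add Blue to get RRRBBRBRRRBBRRB; options L={ -3 -5/2 -19/8 -303/128 -605/256 -4839/2048 } R={ -2419/1024 -1209/512 -151/64 -75/32 -37/16 -9/4 -2 -1 0 } ⇒ -9677/4096

-9677/4096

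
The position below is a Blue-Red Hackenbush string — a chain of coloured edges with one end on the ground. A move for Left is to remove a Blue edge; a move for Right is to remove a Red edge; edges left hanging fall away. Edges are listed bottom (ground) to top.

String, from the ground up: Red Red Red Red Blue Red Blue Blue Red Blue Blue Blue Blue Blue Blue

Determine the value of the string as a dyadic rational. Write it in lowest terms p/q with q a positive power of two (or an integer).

-7297/2048

Recurse on prefixes of the 15-edge string Red Red Red Red Blue Red Blue Blue Red Blue Blue Blue Blue Blue Blue:
G_1 [R]  L=[none]  R=[0]  — -1
G_2 [RR]  L=[none]  R=[-1 0]  — -2
G_3 [RRR]  L=[none]  R=[-2 -1 0]  — -3
G_4 [RRRR]  L=[none]  R=[-3 -2 -1 0]  — -4
G_5 [RRRRB]  L=[-4]  R=[-3 -2 -1 0]  — -7/2
G_6 [RRRRBR]  L=[-4]  R=[-7/2 -3 -2 -1 0]  — -15/4
G_7 [RRRRBRB]  L=[-4 -15/4]  R=[-7/2 -3 -2 -1 0]  — -29/8
G_8 [RRRRBRBB]  L=[-4 -15/4 -29/8]  R=[-7/2 -3 -2 -1 0]  — -57/16
G_9 [RRRRBRBBR]  L=[-4 -15/4 -29/8]  R=[-57/16 -7/2 -3 -2 -1 0]  — -115/32
G_10 [RRRRBRBBRB]  L=[-4 -15/4 -29/8 -115/32]  R=[-57/16 -7/2 -3 -2 -1 0]  — -229/64
G_11 [RRRRBRBBRBB]  L=[-4 -15/4 -29/8 -115/32 -229/64]  R=[-57/16 -7/2 -3 -2 -1 0]  — -457/128
G_12 [RRRRBRBBRBBB]  L=[-4 -15/4 -29/8 -115/32 -229/64 -457/128]  R=[-57/16 -7/2 -3 -2 -1 0]  — -913/256
G_13 [RRRRBRBBRBBBB]  L=[-4 -15/4 -29/8 -115/32 -229/64 -457/128 -913/256]  R=[-57/16 -7/2 -3 -2 -1 0]  — -1825/512
G_14 [RRRRBRBBRBBBBB]  L=[-4 -15/4 -29/8 -115/32 -229/64 -457/128 -913/256 -1825/512]  R=[-57/16 -7/2 -3 -2 -1 0]  — -3649/1024
G_15 [RRRRBRBBRBBBBBB]  L=[-4 -15/4 -29/8 -115/32 -229/64 -457/128 -913/256 -1825/512 -3649/1024]  R=[-57/16 -7/2 -3 -2 -1 0]  — -7297/2048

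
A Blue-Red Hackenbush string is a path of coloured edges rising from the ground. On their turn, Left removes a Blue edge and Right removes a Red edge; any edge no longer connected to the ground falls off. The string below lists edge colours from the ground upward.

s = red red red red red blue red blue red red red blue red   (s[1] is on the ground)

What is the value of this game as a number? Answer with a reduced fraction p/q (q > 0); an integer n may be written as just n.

Build v(s[:k]) for k = 1..13, string s = red red red red red blue red blue red red red blue red.
step 1: add red to get r; options L={ — } R={ 0 } so -1
step 2: add red to get rr; options L={ — } R={ -1,0 } so -2
step 3: add red to get rrr; options L={ — } R={ -2,-1,0 } so -3
step 4: add red to get rrrr; options L={ — } R={ -3,-2,-1,0 } so -4
step 5: add red to get rrrrr; options L={ — } R={ -4,-3,-2,-1,0 } so -5
step 6: add blue to get rrrrrb; options L={ -5 } R={ -4,-3,-2,-1,0 } so -9/2
step 7: add red to get rrrrrbr; options L={ -5 } R={ -9/2,-4,-3,-2,-1,0 } so -19/4
step 8: add blue to get rrrrrbrb; options L={ -5,-19/4 } R={ -9/2,-4,-3,-2,-1,0 } so -37/8
step 9: add red to get rrrrrbrbr; options L={ -5,-19/4 } R={ -37/8,-9/2,-4,-3,-2,-1,0 } so -75/16
step 10: add red to get rrrrrbrbrr; options L={ -5,-19/4 } R={ -75/16,-37/8,-9/2,-4,-3,-2,-1,0 } so -151/32
step 11: add red to get rrrrrbrbrrr; options L={ -5,-19/4 } R={ -151/32,-75/16,-37/8,-9/2,-4,-3,-2,-1,0 } so -303/64
step 12: add blue to get rrrrrbrbrrrb; options L={ -5,-19/4,-303/64 } R={ -151/32,-75/16,-37/8,-9/2,-4,-3,-2,-1,0 } so -605/128
step 13: add red to get rrrrrbrbrrrbr; options L={ -5,-19/4,-303/64 } R={ -605/128,-151/32,-75/16,-37/8,-9/2,-4,-3,-2,-1,0 } so -1211/256

-1211/256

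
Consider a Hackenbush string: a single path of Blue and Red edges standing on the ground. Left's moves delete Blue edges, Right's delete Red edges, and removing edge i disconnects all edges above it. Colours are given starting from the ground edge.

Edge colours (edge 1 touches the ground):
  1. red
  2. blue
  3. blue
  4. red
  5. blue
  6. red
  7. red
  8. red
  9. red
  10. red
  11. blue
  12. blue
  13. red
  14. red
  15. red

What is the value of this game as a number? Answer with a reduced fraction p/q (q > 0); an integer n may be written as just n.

-6095/16384

Prefix values for red blue blue red blue red red red red red blue blue red red red via {L|R} + simplicity:
step 1: add red to get r; options L={ — } R={ 0 } gives -1
step 2: add blue to get rb; options L={ -1 } R={ 0 } gives -1/2
step 3: add blue to get rbb; options L={ -1; -1/2 } R={ 0 } gives -1/4
step 4: add red to get rbbr; options L={ -1; -1/2 } R={ -1/4; 0 } gives -3/8
step 5: add blue to get rbbrb; options L={ -1; -1/2; -3/8 } R={ -1/4; 0 } gives -5/16
step 6: add red to get rbbrbr; options L={ -1; -1/2; -3/8 } R={ -5/16; -1/4; 0 } gives -11/32
step 7: add red to get rbbrbrr; options L={ -1; -1/2; -3/8 } R={ -11/32; -5/16; -1/4; 0 } gives -23/64
step 8: add red to get rbbrbrrr; options L={ -1; -1/2; -3/8 } R={ -23/64; -11/32; -5/16; -1/4; 0 } gives -47/128
step 9: add red to get rbbrbrrrr; options L={ -1; -1/2; -3/8 } R={ -47/128; -23/64; -11/32; -5/16; -1/4; 0 } gives -95/256
step 10: add red to get rbbrbrrrrr; options L={ -1; -1/2; -3/8 } R={ -95/256; -47/128; -23/64; -11/32; -5/16; -1/4; 0 } gives -191/512
step 11: add blue to get rbbrbrrrrrb; options L={ -1; -1/2; -3/8; -191/512 } R={ -95/256; -47/128; -23/64; -11/32; -5/16; -1/4; 0 } gives -381/1024
step 12: add blue to get rbbrbrrrrrbb; options L={ -1; -1/2; -3/8; -191/512; -381/1024 } R={ -95/256; -47/128; -23/64; -11/32; -5/16; -1/4; 0 } gives -761/2048
step 13: add red to get rbbrbrrrrrbbr; options L={ -1; -1/2; -3/8; -191/512; -381/1024 } R={ -761/2048; -95/256; -47/128; -23/64; -11/32; -5/16; -1/4; 0 } gives -1523/4096
step 14: add red to get rbbrbrrrrrbbrr; options L={ -1; -1/2; -3/8; -191/512; -381/1024 } R={ -1523/4096; -761/2048; -95/256; -47/128; -23/64; -11/32; -5/16; -1/4; 0 } gives -3047/8192
step 15: add red to get rbbrbrrrrrbbrrr; options L={ -1; -1/2; -3/8; -191/512; -381/1024 } R={ -3047/8192; -1523/4096; -761/2048; -95/256; -47/128; -23/64; -11/32; -5/16; -1/4; 0 } gives -6095/16384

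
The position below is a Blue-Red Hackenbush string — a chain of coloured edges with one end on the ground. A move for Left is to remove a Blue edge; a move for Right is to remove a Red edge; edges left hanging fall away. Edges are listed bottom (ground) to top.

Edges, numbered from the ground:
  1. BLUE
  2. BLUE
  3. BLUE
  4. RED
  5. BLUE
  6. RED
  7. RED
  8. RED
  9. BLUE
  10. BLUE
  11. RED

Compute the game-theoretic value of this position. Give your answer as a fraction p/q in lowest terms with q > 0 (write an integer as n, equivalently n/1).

653/256

Recurse on prefixes of the 11-edge string BLUE BLUE BLUE RED BLUE RED RED RED BLUE BLUE RED:
B: Left { 0 }, Right { — } = simplest 1
BB: Left { 0 1 }, Right { — } = simplest 2
BBB: Left { 0 1 2 }, Right { — } = simplest 3
BBBR: Left { 0 1 2 }, Right { 3 } = simplest 5/2
BBBRB: Left { 0 1 2 5/2 }, Right { 3 } = simplest 11/4
BBBRBR: Left { 0 1 2 5/2 }, Right { 11/4 3 } = simplest 21/8
BBBRBRR: Left { 0 1 2 5/2 }, Right { 21/8 11/4 3 } = simplest 41/16
BBBRBRRR: Left { 0 1 2 5/2 }, Right { 41/16 21/8 11/4 3 } = simplest 81/32
BBBRBRRRB: Left { 0 1 2 5/2 81/32 }, Right { 41/16 21/8 11/4 3 } = simplest 163/64
BBBRBRRRBB: Left { 0 1 2 5/2 81/32 163/64 }, Right { 41/16 21/8 11/4 3 } = simplest 327/128
BBBRBRRRBBR: Left { 0 1 2 5/2 81/32 163/64 }, Right { 327/128 41/16 21/8 11/4 3 } = simplest 653/256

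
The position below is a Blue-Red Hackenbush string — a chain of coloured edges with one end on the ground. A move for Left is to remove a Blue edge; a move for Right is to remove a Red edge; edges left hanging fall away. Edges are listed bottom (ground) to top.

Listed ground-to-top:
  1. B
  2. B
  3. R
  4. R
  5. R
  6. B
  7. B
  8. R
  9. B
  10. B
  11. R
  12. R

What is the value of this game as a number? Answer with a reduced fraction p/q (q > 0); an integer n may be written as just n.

G(B) = { 0 | · } so 1
G(BB) = { 0,1 | · } so 2
G(BBR) = { 0,1 | 2 } so 3/2
G(BBRR) = { 0,1 | 3/2,2 } so 5/4
G(BBRRR) = { 0,1 | 5/4,3/2,2 } so 9/8
G(BBRRRB) = { 0,1,9/8 | 5/4,3/2,2 } so 19/16
G(BBRRRBB) = { 0,1,9/8,19/16 | 5/4,3/2,2 } so 39/32
G(BBRRRBBR) = { 0,1,9/8,19/16 | 39/32,5/4,3/2,2 } so 77/64
G(BBRRRBBRB) = { 0,1,9/8,19/16,77/64 | 39/32,5/4,3/2,2 } so 155/128
G(BBRRRBBRBB) = { 0,1,9/8,19/16,77/64,155/128 | 39/32,5/4,3/2,2 } so 311/256
G(BBRRRBBRBBR) = { 0,1,9/8,19/16,77/64,155/128 | 311/256,39/32,5/4,3/2,2 } so 621/512
G(BBRRRBBRBBRR) = { 0,1,9/8,19/16,77/64,155/128 | 621/512,311/256,39/32,5/4,3/2,2 } so 1241/1024

1241/1024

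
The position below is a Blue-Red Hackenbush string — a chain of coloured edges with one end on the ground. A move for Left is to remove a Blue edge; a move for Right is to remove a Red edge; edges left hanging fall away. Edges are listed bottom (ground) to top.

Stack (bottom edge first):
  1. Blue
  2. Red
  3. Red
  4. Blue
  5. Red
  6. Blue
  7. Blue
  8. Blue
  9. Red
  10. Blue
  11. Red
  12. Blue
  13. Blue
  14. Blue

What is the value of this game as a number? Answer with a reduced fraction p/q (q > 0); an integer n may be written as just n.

Build g(s[:k]) for k = 1..14, string s = Blue Red Red Blue Red Blue Blue Blue Red Blue Red Blue Blue Blue.
1 of 14 · B · max L 0 · min R +∞ ⇒ 1
2 of 14 · BR · max L 0 · min R 1 ⇒ 1/2
3 of 14 · BRR · max L 0 · min R 1/2 ⇒ 1/4
4 of 14 · BRRB · max L 1/4 · min R 1/2 ⇒ 3/8
5 of 14 · BRRBR · max L 1/4 · min R 3/8 ⇒ 5/16
6 of 14 · BRRBRB · max L 5/16 · min R 3/8 ⇒ 11/32
7 of 14 · BRRBRBB · max L 11/32 · min R 3/8 ⇒ 23/64
8 of 14 · BRRBRBBB · max L 23/64 · min R 3/8 ⇒ 47/128
9 of 14 · BRRBRBBBR · max L 23/64 · min R 47/128 ⇒ 93/256
10 of 14 · BRRBRBBBRB · max L 93/256 · min R 47/128 ⇒ 187/512
11 of 14 · BRRBRBBBRBR · max L 93/256 · min R 187/512 ⇒ 373/1024
12 of 14 · BRRBRBBBRBRB · max L 373/1024 · min R 187/512 ⇒ 747/2048
13 of 14 · BRRBRBBBRBRBB · max L 747/2048 · min R 187/512 ⇒ 1495/4096
14 of 14 · BRRBRBBBRBRBBB · max L 1495/4096 · min R 187/512 ⇒ 2991/8192

2991/8192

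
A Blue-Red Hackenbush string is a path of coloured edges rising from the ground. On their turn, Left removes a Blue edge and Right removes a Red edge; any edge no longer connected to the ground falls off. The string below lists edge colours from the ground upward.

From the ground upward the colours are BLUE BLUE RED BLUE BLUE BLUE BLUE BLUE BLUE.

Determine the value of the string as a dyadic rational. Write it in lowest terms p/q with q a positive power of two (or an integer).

1 of 9 · B · max L 0 · min R +∞ = 1
2 of 9 · BB · max L 1 · min R +∞ = 2
3 of 9 · BBR · max L 1 · min R 2 = 3/2
4 of 9 · BBRB · max L 3/2 · min R 2 = 7/4
5 of 9 · BBRBB · max L 7/4 · min R 2 = 15/8
6 of 9 · BBRBBB · max L 15/8 · min R 2 = 31/16
7 of 9 · BBRBBBB · max L 31/16 · min R 2 = 63/32
8 of 9 · BBRBBBBB · max L 63/32 · min R 2 = 127/64
9 of 9 · BBRBBBBBB · max L 127/64 · min R 2 = 255/128

255/128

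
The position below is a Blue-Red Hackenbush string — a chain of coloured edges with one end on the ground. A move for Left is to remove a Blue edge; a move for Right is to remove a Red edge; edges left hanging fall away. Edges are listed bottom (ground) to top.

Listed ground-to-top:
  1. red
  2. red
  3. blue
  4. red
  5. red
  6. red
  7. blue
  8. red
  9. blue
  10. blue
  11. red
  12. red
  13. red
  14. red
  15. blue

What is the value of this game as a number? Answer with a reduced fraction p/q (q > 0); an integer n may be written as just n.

Prefix values for red red blue red red red blue red blue blue red red red red blue via {L|R} + simplicity:
edge 1 of 15 (red): { — | 0 } gives -1
edge 2 of 15 (red): { — | -1 0 } gives -2
edge 3 of 15 (blue): { -2 | -1 0 } gives -3/2
edge 4 of 15 (red): { -2 | -3/2 -1 0 } gives -7/4
edge 5 of 15 (red): { -2 | -7/4 -3/2 -1 0 } gives -15/8
edge 6 of 15 (red): { -2 | -15/8 -7/4 -3/2 -1 0 } gives -31/16
edge 7 of 15 (blue): { -2 -31/16 | -15/8 -7/4 -3/2 -1 0 } gives -61/32
edge 8 of 15 (red): { -2 -31/16 | -61/32 -15/8 -7/4 -3/2 -1 0 } gives -123/64
edge 9 of 15 (blue): { -2 -31/16 -123/64 | -61/32 -15/8 -7/4 -3/2 -1 0 } gives -245/128
edge 10 of 15 (blue): { -2 -31/16 -123/64 -245/128 | -61/32 -15/8 -7/4 -3/2 -1 0 } gives -489/256
edge 11 of 15 (red): { -2 -31/16 -123/64 -245/128 | -489/256 -61/32 -15/8 -7/4 -3/2 -1 0 } gives -979/512
edge 12 of 15 (red): { -2 -31/16 -123/64 -245/128 | -979/512 -489/256 -61/32 -15/8 -7/4 -3/2 -1 0 } gives -1959/1024
edge 13 of 15 (red): { -2 -31/16 -123/64 -245/128 | -1959/1024 -979/512 -489/256 -61/32 -15/8 -7/4 -3/2 -1 0 } gives -3919/2048
edge 14 of 15 (red): { -2 -31/16 -123/64 -245/128 | -3919/2048 -1959/1024 -979/512 -489/256 -61/32 -15/8 -7/4 -3/2 -1 0 } gives -7839/4096
edge 15 of 15 (blue): { -2 -31/16 -123/64 -245/128 -7839/4096 | -3919/2048 -1959/1024 -979/512 -489/256 -61/32 -15/8 -7/4 -3/2 -1 0 } gives -15677/8192

-15677/8192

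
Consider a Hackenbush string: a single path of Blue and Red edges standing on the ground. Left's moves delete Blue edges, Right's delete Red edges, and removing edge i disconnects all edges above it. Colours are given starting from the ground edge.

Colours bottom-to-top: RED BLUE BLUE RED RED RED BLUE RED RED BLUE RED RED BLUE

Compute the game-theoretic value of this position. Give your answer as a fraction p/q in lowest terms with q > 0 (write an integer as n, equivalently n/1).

Prefix values for RED BLUE BLUE RED RED RED BLUE RED RED BLUE RED RED BLUE via {L|R} + simplicity:
step 1: add RED to get R; options L={  } R={ 0 } gives -1
step 2: add BLUE to get RB; options L={ -1 } R={ 0 } gives -1/2
step 3: add BLUE to get RBB; options L={ -1 -1/2 } R={ 0 } gives -1/4
step 4: add RED to get RBBR; options L={ -1 -1/2 } R={ -1/4 0 } gives -3/8
step 5: add RED to get RBBRR; options L={ -1 -1/2 } R={ -3/8 -1/4 0 } gives -7/16
step 6: add RED to get RBBRRR; options L={ -1 -1/2 } R={ -7/16 -3/8 -1/4 0 } gives -15/32
step 7: add BLUE to get RBBRRRB; options L={ -1 -1/2 -15/32 } R={ -7/16 -3/8 -1/4 0 } gives -29/64
step 8: add RED to get RBBRRRBR; options L={ -1 -1/2 -15/32 } R={ -29/64 -7/16 -3/8 -1/4 0 } gives -59/128
step 9: add RED to get RBBRRRBRR; options L={ -1 -1/2 -15/32 } R={ -59/128 -29/64 -7/16 -3/8 -1/4 0 } gives -119/256
step 10: add BLUE to get RBBRRRBRRB; options L={ -1 -1/2 -15/32 -119/256 } R={ -59/128 -29/64 -7/16 -3/8 -1/4 0 } gives -237/512
step 11: add RED to get RBBRRRBRRBR; options L={ -1 -1/2 -15/32 -119/256 } R={ -237/512 -59/128 -29/64 -7/16 -3/8 -1/4 0 } gives -475/1024
step 12: add RED to get RBBRRRBRRBRR; options L={ -1 -1/2 -15/32 -119/256 } R={ -475/1024 -237/512 -59/128 -29/64 -7/16 -3/8 -1/4 0 } gives -951/2048
step 13: add BLUE to get RBBRRRBRRBRRB; options L={ -1 -1/2 -15/32 -119/256 -951/2048 } R={ -475/1024 -237/512 -59/128 -29/64 -7/16 -3/8 -1/4 0 } gives -1901/4096

-1901/4096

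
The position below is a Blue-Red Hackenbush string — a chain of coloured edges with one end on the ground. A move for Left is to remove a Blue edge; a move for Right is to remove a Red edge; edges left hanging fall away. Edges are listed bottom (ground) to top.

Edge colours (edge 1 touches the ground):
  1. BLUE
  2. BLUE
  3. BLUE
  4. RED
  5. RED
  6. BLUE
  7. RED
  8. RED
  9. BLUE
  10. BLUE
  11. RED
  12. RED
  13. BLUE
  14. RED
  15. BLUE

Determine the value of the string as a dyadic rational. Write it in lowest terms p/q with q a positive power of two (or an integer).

9419/4096

G(B) = { 0 | (no moves) } ⇒ 1
G(BB) = { 0, 1 | (no moves) } ⇒ 2
G(BBB) = { 0, 1, 2 | (no moves) } ⇒ 3
G(BBBR) = { 0, 1, 2 | 3 } ⇒ 5/2
G(BBBRR) = { 0, 1, 2 | 5/2, 3 } ⇒ 9/4
G(BBBRRB) = { 0, 1, 2, 9/4 | 5/2, 3 } ⇒ 19/8
G(BBBRRBR) = { 0, 1, 2, 9/4 | 19/8, 5/2, 3 } ⇒ 37/16
G(BBBRRBRR) = { 0, 1, 2, 9/4 | 37/16, 19/8, 5/2, 3 } ⇒ 73/32
G(BBBRRBRRB) = { 0, 1, 2, 9/4, 73/32 | 37/16, 19/8, 5/2, 3 } ⇒ 147/64
G(BBBRRBRRBB) = { 0, 1, 2, 9/4, 73/32, 147/64 | 37/16, 19/8, 5/2, 3 } ⇒ 295/128
G(BBBRRBRRBBR) = { 0, 1, 2, 9/4, 73/32, 147/64 | 295/128, 37/16, 19/8, 5/2, 3 } ⇒ 589/256
G(BBBRRBRRBBRR) = { 0, 1, 2, 9/4, 73/32, 147/64 | 589/256, 295/128, 37/16, 19/8, 5/2, 3 } ⇒ 1177/512
G(BBBRRBRRBBRRB) = { 0, 1, 2, 9/4, 73/32, 147/64, 1177/512 | 589/256, 295/128, 37/16, 19/8, 5/2, 3 } ⇒ 2355/1024
G(BBBRRBRRBBRRBR) = { 0, 1, 2, 9/4, 73/32, 147/64, 1177/512 | 2355/1024, 589/256, 295/128, 37/16, 19/8, 5/2, 3 } ⇒ 4709/2048
G(BBBRRBRRBBRRBRB) = { 0, 1, 2, 9/4, 73/32, 147/64, 1177/512, 4709/2048 | 2355/1024, 589/256, 295/128, 37/16, 19/8, 5/2, 3 } ⇒ 9419/4096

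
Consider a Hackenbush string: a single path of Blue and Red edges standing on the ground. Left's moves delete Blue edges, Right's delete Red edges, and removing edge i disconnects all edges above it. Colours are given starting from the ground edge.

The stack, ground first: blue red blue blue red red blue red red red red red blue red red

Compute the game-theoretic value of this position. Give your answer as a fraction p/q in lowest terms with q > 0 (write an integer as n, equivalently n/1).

Build g(s[:k]) for k = 1..15, string s = blue red blue blue red red blue red red red red red blue red red.
edge 1 of 15 (blue): { 0 |  } = 1
edge 2 of 15 (red): { 0 | 1 } = 1/2
edge 3 of 15 (blue): { 0; 1/2 | 1 } = 3/4
edge 4 of 15 (blue): { 0; 1/2; 3/4 | 1 } = 7/8
edge 5 of 15 (red): { 0; 1/2; 3/4 | 7/8; 1 } = 13/16
edge 6 of 15 (red): { 0; 1/2; 3/4 | 13/16; 7/8; 1 } = 25/32
edge 7 of 15 (blue): { 0; 1/2; 3/4; 25/32 | 13/16; 7/8; 1 } = 51/64
edge 8 of 15 (red): { 0; 1/2; 3/4; 25/32 | 51/64; 13/16; 7/8; 1 } = 101/128
edge 9 of 15 (red): { 0; 1/2; 3/4; 25/32 | 101/128; 51/64; 13/16; 7/8; 1 } = 201/256
edge 10 of 15 (red): { 0; 1/2; 3/4; 25/32 | 201/256; 101/128; 51/64; 13/16; 7/8; 1 } = 401/512
edge 11 of 15 (red): { 0; 1/2; 3/4; 25/32 | 401/512; 201/256; 101/128; 51/64; 13/16; 7/8; 1 } = 801/1024
edge 12 of 15 (red): { 0; 1/2; 3/4; 25/32 | 801/1024; 401/512; 201/256; 101/128; 51/64; 13/16; 7/8; 1 } = 1601/2048
edge 13 of 15 (blue): { 0; 1/2; 3/4; 25/32; 1601/2048 | 801/1024; 401/512; 201/256; 101/128; 51/64; 13/16; 7/8; 1 } = 3203/4096
edge 14 of 15 (red): { 0; 1/2; 3/4; 25/32; 1601/2048 | 3203/4096; 801/1024; 401/512; 201/256; 101/128; 51/64; 13/16; 7/8; 1 } = 6405/8192
edge 15 of 15 (red): { 0; 1/2; 3/4; 25/32; 1601/2048 | 6405/8192; 3203/4096; 801/1024; 401/512; 201/256; 101/128; 51/64; 13/16; 7/8; 1 } = 12809/16384

12809/16384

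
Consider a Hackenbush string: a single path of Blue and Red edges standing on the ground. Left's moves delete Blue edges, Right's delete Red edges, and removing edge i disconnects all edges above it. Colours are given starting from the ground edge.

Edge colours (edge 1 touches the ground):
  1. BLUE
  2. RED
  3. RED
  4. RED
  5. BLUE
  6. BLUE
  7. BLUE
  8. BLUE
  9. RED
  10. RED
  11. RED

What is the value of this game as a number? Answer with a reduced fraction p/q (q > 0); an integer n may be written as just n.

241/1024

step 1: add BLUE to get B; options L={ 0 } R={ — } gives 1
step 2: add RED to get BR; options L={ 0 } R={ 1 } gives 1/2
step 3: add RED to get BRR; options L={ 0 } R={ 1/2,1 } gives 1/4
step 4: add RED to get BRRR; options L={ 0 } R={ 1/4,1/2,1 } gives 1/8
step 5: add BLUE to get BRRRB; options L={ 0,1/8 } R={ 1/4,1/2,1 } gives 3/16
step 6: add BLUE to get BRRRBB; options L={ 0,1/8,3/16 } R={ 1/4,1/2,1 } gives 7/32
step 7: add BLUE to get BRRRBBB; options L={ 0,1/8,3/16,7/32 } R={ 1/4,1/2,1 } gives 15/64
step 8: add BLUE to get BRRRBBBB; options L={ 0,1/8,3/16,7/32,15/64 } R={ 1/4,1/2,1 } gives 31/128
step 9: add RED to get BRRRBBBBR; options L={ 0,1/8,3/16,7/32,15/64 } R={ 31/128,1/4,1/2,1 } gives 61/256
step 10: add RED to get BRRRBBBBRR; options L={ 0,1/8,3/16,7/32,15/64 } R={ 61/256,31/128,1/4,1/2,1 } gives 121/512
step 11: add RED to get BRRRBBBBRRR; options L={ 0,1/8,3/16,7/32,15/64 } R={ 121/512,61/256,31/128,1/4,1/2,1 } gives 241/1024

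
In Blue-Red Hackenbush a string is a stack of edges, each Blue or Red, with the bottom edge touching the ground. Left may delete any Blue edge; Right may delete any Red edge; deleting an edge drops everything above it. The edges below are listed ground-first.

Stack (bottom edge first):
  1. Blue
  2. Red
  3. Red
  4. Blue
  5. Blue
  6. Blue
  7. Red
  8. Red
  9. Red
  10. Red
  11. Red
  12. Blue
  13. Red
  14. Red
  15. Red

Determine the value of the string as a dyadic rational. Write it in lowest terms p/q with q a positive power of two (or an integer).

edge 1 of 15 (Blue): { 0 |  } -> 1
edge 2 of 15 (Red): { 0 | 1 } -> 1/2
edge 3 of 15 (Red): { 0 | 1/2,1 } -> 1/4
edge 4 of 15 (Blue): { 0,1/4 | 1/2,1 } -> 3/8
edge 5 of 15 (Blue): { 0,1/4,3/8 | 1/2,1 } -> 7/16
edge 6 of 15 (Blue): { 0,1/4,3/8,7/16 | 1/2,1 } -> 15/32
edge 7 of 15 (Red): { 0,1/4,3/8,7/16 | 15/32,1/2,1 } -> 29/64
edge 8 of 15 (Red): { 0,1/4,3/8,7/16 | 29/64,15/32,1/2,1 } -> 57/128
edge 9 of 15 (Red): { 0,1/4,3/8,7/16 | 57/128,29/64,15/32,1/2,1 } -> 113/256
edge 10 of 15 (Red): { 0,1/4,3/8,7/16 | 113/256,57/128,29/64,15/32,1/2,1 } -> 225/512
edge 11 of 15 (Red): { 0,1/4,3/8,7/16 | 225/512,113/256,57/128,29/64,15/32,1/2,1 } -> 449/1024
edge 12 of 15 (Blue): { 0,1/4,3/8,7/16,449/1024 | 225/512,113/256,57/128,29/64,15/32,1/2,1 } -> 899/2048
edge 13 of 15 (Red): { 0,1/4,3/8,7/16,449/1024 | 899/2048,225/512,113/256,57/128,29/64,15/32,1/2,1 } -> 1797/4096
edge 14 of 15 (Red): { 0,1/4,3/8,7/16,449/1024 | 1797/4096,899/2048,225/512,113/256,57/128,29/64,15/32,1/2,1 } -> 3593/8192
edge 15 of 15 (Red): { 0,1/4,3/8,7/16,449/1024 | 3593/8192,1797/4096,899/2048,225/512,113/256,57/128,29/64,15/32,1/2,1 } -> 7185/16384

7185/16384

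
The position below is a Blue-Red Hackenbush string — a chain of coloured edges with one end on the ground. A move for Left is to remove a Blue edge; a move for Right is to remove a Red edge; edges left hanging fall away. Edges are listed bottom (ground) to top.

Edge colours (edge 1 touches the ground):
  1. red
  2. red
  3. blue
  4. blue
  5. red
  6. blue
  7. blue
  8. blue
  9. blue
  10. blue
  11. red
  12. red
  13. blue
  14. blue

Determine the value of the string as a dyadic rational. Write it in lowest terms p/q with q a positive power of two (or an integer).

-5145/4096

g(r) = { — | 0 } = -1
g(rr) = { — | -1; 0 } = -2
g(rrb) = { -2 | -1; 0 } = -3/2
g(rrbb) = { -2; -3/2 | -1; 0 } = -5/4
g(rrbbr) = { -2; -3/2 | -5/4; -1; 0 } = -11/8
g(rrbbrb) = { -2; -3/2; -11/8 | -5/4; -1; 0 } = -21/16
g(rrbbrbb) = { -2; -3/2; -11/8; -21/16 | -5/4; -1; 0 } = -41/32
g(rrbbrbbb) = { -2; -3/2; -11/8; -21/16; -41/32 | -5/4; -1; 0 } = -81/64
g(rrbbrbbbb) = { -2; -3/2; -11/8; -21/16; -41/32; -81/64 | -5/4; -1; 0 } = -161/128
g(rrbbrbbbbb) = { -2; -3/2; -11/8; -21/16; -41/32; -81/64; -161/128 | -5/4; -1; 0 } = -321/256
g(rrbbrbbbbbr) = { -2; -3/2; -11/8; -21/16; -41/32; -81/64; -161/128 | -321/256; -5/4; -1; 0 } = -643/512
g(rrbbrbbbbbrr) = { -2; -3/2; -11/8; -21/16; -41/32; -81/64; -161/128 | -643/512; -321/256; -5/4; -1; 0 } = -1287/1024
g(rrbbrbbbbbrrb) = { -2; -3/2; -11/8; -21/16; -41/32; -81/64; -161/128; -1287/1024 | -643/512; -321/256; -5/4; -1; 0 } = -2573/2048
g(rrbbrbbbbbrrbb) = { -2; -3/2; -11/8; -21/16; -41/32; -81/64; -161/128; -1287/1024; -2573/2048 | -643/512; -321/256; -5/4; -1; 0 } = -5145/4096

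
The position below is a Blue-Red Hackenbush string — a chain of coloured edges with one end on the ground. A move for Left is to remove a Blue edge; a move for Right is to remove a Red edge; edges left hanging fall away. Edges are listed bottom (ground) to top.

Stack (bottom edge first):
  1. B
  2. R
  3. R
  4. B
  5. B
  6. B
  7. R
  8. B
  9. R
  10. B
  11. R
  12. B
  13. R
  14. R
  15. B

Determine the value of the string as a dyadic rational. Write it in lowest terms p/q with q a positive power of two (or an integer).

Recurse on prefixes of the 15-edge string B R R B B B R B R B R B R R B:
v(B) = { 0 | (no moves) } = 1
v(BR) = { 0 | 1 } = 1/2
v(BRR) = { 0 | 1/2; 1 } = 1/4
v(BRRB) = { 0; 1/4 | 1/2; 1 } = 3/8
v(BRRBB) = { 0; 1/4; 3/8 | 1/2; 1 } = 7/16
v(BRRBBB) = { 0; 1/4; 3/8; 7/16 | 1/2; 1 } = 15/32
v(BRRBBBR) = { 0; 1/4; 3/8; 7/16 | 15/32; 1/2; 1 } = 29/64
v(BRRBBBRB) = { 0; 1/4; 3/8; 7/16; 29/64 | 15/32; 1/2; 1 } = 59/128
v(BRRBBBRBR) = { 0; 1/4; 3/8; 7/16; 29/64 | 59/128; 15/32; 1/2; 1 } = 117/256
v(BRRBBBRBRB) = { 0; 1/4; 3/8; 7/16; 29/64; 117/256 | 59/128; 15/32; 1/2; 1 } = 235/512
v(BRRBBBRBRBR) = { 0; 1/4; 3/8; 7/16; 29/64; 117/256 | 235/512; 59/128; 15/32; 1/2; 1 } = 469/1024
v(BRRBBBRBRBRB) = { 0; 1/4; 3/8; 7/16; 29/64; 117/256; 469/1024 | 235/512; 59/128; 15/32; 1/2; 1 } = 939/2048
v(BRRBBBRBRBRBR) = { 0; 1/4; 3/8; 7/16; 29/64; 117/256; 469/1024 | 939/2048; 235/512; 59/128; 15/32; 1/2; 1 } = 1877/4096
v(BRRBBBRBRBRBRR) = { 0; 1/4; 3/8; 7/16; 29/64; 117/256; 469/1024 | 1877/4096; 939/2048; 235/512; 59/128; 15/32; 1/2; 1 } = 3753/8192
v(BRRBBBRBRBRBRRB) = { 0; 1/4; 3/8; 7/16; 29/64; 117/256; 469/1024; 3753/8192 | 1877/4096; 939/2048; 235/512; 59/128; 15/32; 1/2; 1 } = 7507/16384

7507/16384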